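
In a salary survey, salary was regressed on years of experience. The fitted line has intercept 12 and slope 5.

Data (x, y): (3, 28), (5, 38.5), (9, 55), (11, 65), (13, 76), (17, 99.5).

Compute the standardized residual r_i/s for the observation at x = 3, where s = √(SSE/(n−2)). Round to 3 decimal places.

0.465

x=3: ŷ = 12 + 5·3 = 27; r = 28 − 27 = 1
x=5: ŷ = 12 + 5·5 = 37; r = 38.5 − 37 = 1.5
x=9: ŷ = 12 + 5·9 = 57; r = 55 − 57 = -2
x=11: ŷ = 12 + 5·11 = 67; r = 65 − 67 = -2
x=13: ŷ = 12 + 5·13 = 77; r = 76 − 77 = -1
x=17: ŷ = 12 + 5·17 = 97; r = 99.5 − 97 = 2.5
SSE = 1 + 2.25 + 4 + 4 + 1 + 6.25 = 18.5
s = √(18.5/4) = 2.15058
r/s = 1 / 2.15058 = 0.465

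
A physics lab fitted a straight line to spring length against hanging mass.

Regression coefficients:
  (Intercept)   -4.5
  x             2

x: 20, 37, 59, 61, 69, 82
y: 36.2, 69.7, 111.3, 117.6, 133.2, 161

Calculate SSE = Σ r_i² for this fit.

x=20: ŷ = -4.5 + 2·20 = 35.5; r = 36.2 − 35.5 = 0.7
x=37: ŷ = -4.5 + 2·37 = 69.5; r = 69.7 − 69.5 = 0.2
x=59: ŷ = -4.5 + 2·59 = 113.5; r = 111.3 − 113.5 = -2.2
x=61: ŷ = -4.5 + 2·61 = 117.5; r = 117.6 − 117.5 = 0.1
x=69: ŷ = -4.5 + 2·69 = 133.5; r = 133.2 − 133.5 = -0.3
x=82: ŷ = -4.5 + 2·82 = 159.5; r = 161 − 159.5 = 1.5
SSE = 0.49 + 0.04 + 4.84 + 0.01 + 0.09 + 2.25 = 7.72

SSE = 7.72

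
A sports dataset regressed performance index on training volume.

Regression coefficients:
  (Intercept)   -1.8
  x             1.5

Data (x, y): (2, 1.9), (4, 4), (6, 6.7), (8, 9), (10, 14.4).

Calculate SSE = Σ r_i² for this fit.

SSE = 3.66

x=2: ŷ = -1.8 + 1.5·2 = 1.2; r = 1.9 − 1.2 = 0.7
x=4: ŷ = -1.8 + 1.5·4 = 4.2; r = 4 − 4.2 = -0.2
x=6: ŷ = -1.8 + 1.5·6 = 7.2; r = 6.7 − 7.2 = -0.5
x=8: ŷ = -1.8 + 1.5·8 = 10.2; r = 9 − 10.2 = -1.2
x=10: ŷ = -1.8 + 1.5·10 = 13.2; r = 14.4 − 13.2 = 1.2
SSE = 0.49 + 0.04 + 0.25 + 1.44 + 1.44 = 3.66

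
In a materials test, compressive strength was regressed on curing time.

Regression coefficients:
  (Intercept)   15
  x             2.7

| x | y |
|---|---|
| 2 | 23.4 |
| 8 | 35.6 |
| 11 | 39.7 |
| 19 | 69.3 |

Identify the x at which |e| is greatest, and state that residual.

x=2: ŷ = 15 + 2.7·2 = 20.4; e = 23.4 − 20.4 = 3
x=8: ŷ = 15 + 2.7·8 = 36.6; e = 35.6 − 36.6 = -1
x=11: ŷ = 15 + 2.7·11 = 44.7; e = 39.7 − 44.7 = -5
x=19: ŷ = 15 + 2.7·19 = 66.3; e = 69.3 − 66.3 = 3
Largest |e| is 5 at x = 11, residual -5.

x = 11, e = -5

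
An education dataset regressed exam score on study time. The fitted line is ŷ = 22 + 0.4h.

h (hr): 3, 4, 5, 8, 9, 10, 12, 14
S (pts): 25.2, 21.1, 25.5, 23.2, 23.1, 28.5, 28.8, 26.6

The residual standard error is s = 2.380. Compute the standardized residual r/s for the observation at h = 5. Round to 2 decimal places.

0.63

ŷ = 22 + 0.4·5 = 24
r = 25.5 − 24 = 1.5
r/s = 1.5 / 2.380 = 0.63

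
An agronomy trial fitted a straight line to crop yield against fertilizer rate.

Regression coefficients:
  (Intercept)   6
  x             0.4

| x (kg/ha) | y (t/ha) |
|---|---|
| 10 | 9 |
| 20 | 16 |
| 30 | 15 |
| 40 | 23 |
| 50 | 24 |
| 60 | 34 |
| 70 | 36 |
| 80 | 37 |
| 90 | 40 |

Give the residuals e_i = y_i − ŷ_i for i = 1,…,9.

x=10: ŷ = 6 + 0.4·10 = 10; e = 9 − 10 = -1
x=20: ŷ = 6 + 0.4·20 = 14; e = 16 − 14 = 2
x=30: ŷ = 6 + 0.4·30 = 18; e = 15 − 18 = -3
x=40: ŷ = 6 + 0.4·40 = 22; e = 23 − 22 = 1
x=50: ŷ = 6 + 0.4·50 = 26; e = 24 − 26 = -2
x=60: ŷ = 6 + 0.4·60 = 30; e = 34 − 30 = 4
x=70: ŷ = 6 + 0.4·70 = 34; e = 36 − 34 = 2
x=80: ŷ = 6 + 0.4·80 = 38; e = 37 − 38 = -1
x=90: ŷ = 6 + 0.4·90 = 42; e = 40 − 42 = -2

-1, 2, -3, 1, -2, 4, 2, -1, -2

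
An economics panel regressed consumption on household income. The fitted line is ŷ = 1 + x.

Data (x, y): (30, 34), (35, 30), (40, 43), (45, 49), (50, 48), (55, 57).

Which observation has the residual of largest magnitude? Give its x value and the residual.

x = 35, r = -6

x=30: ŷ = 1 + 30 = 31; r = 34 − 31 = 3
x=35: ŷ = 1 + 35 = 36; r = 30 − 36 = -6
x=40: ŷ = 1 + 40 = 41; r = 43 − 41 = 2
x=45: ŷ = 1 + 45 = 46; r = 49 − 46 = 3
x=50: ŷ = 1 + 50 = 51; r = 48 − 51 = -3
x=55: ŷ = 1 + 55 = 56; r = 57 − 56 = 1
Largest |r| is 6 at x = 35, residual -6.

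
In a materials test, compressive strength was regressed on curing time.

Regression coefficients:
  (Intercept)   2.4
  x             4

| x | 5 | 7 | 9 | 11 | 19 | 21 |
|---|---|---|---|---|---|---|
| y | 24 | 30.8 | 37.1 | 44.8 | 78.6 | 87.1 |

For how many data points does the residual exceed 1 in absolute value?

x=5: ŷ = 2.4 + 4·5 = 22.4; r = 24 − 22.4 = 1.6
x=7: ŷ = 2.4 + 4·7 = 30.4; r = 30.8 − 30.4 = 0.4
x=9: ŷ = 2.4 + 4·9 = 38.4; r = 37.1 − 38.4 = -1.3
x=11: ŷ = 2.4 + 4·11 = 46.4; r = 44.8 − 46.4 = -1.6
x=19: ŷ = 2.4 + 4·19 = 78.4; r = 78.6 − 78.4 = 0.2
x=21: ŷ = 2.4 + 4·21 = 86.4; r = 87.1 − 86.4 = 0.7
|r| > 1: x=5 (|r|=1.6), x=9 (|r|=1.3), x=11 (|r|=1.6) → 3

3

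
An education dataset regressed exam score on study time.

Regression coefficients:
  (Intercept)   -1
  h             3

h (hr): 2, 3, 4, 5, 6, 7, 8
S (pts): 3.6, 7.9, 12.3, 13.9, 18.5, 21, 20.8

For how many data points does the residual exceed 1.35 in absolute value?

3

h=2: Ŝ = -1 + 3·2 = 5; r = 3.6 − 5 = -1.4
h=3: Ŝ = -1 + 3·3 = 8; r = 7.9 − 8 = -0.1
h=4: Ŝ = -1 + 3·4 = 11; r = 12.3 − 11 = 1.3
h=5: Ŝ = -1 + 3·5 = 14; r = 13.9 − 14 = -0.1
h=6: Ŝ = -1 + 3·6 = 17; r = 18.5 − 17 = 1.5
h=7: Ŝ = -1 + 3·7 = 20; r = 21 − 20 = 1
h=8: Ŝ = -1 + 3·8 = 23; r = 20.8 − 23 = -2.2
|r| > 1.35: h=2 (|r|=1.4), h=6 (|r|=1.5), h=8 (|r|=2.2) → 3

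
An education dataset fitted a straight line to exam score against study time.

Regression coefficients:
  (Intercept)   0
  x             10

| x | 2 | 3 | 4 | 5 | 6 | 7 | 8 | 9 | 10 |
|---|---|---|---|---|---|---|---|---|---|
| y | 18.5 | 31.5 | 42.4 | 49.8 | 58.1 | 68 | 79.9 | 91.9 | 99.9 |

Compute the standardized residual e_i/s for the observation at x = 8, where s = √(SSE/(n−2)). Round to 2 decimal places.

-0.06

x=2: ŷ = 10·2 = 20; e = 18.5 − 20 = -1.5
x=3: ŷ = 10·3 = 30; e = 31.5 − 30 = 1.5
x=4: ŷ = 10·4 = 40; e = 42.4 − 40 = 2.4
x=5: ŷ = 10·5 = 50; e = 49.8 − 50 = -0.2
x=6: ŷ = 10·6 = 60; e = 58.1 − 60 = -1.9
x=7: ŷ = 10·7 = 70; e = 68 − 70 = -2
x=8: ŷ = 10·8 = 80; e = 79.9 − 80 = -0.1
x=9: ŷ = 10·9 = 90; e = 91.9 − 90 = 1.9
x=10: ŷ = 10·10 = 100; e = 99.9 − 100 = -0.1
SSE = 2.25 + 2.25 + 5.76 + 0.04 + 3.61 + 4 + 0.01 + 3.61 + 0.01 = 21.54
s = √(21.54/7) = 1.75418
e/s = -0.1 / 1.75418 = -0.06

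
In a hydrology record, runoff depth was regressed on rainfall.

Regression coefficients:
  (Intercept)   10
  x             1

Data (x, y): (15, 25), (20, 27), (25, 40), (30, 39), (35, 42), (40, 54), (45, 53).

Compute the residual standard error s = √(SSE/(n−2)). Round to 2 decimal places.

x=15: ŷ = 10 + 15 = 25; e = 25 − 25 = 0
x=20: ŷ = 10 + 20 = 30; e = 27 − 30 = -3
x=25: ŷ = 10 + 25 = 35; e = 40 − 35 = 5
x=30: ŷ = 10 + 30 = 40; e = 39 − 40 = -1
x=35: ŷ = 10 + 35 = 45; e = 42 − 45 = -3
x=40: ŷ = 10 + 40 = 50; e = 54 − 50 = 4
x=45: ŷ = 10 + 45 = 55; e = 53 − 55 = -2
SSE = 0 + 9 + 25 + 1 + 9 + 16 + 4 = 64
s = √(64/5) = √12.8 ≈ 3.58

s = 3.58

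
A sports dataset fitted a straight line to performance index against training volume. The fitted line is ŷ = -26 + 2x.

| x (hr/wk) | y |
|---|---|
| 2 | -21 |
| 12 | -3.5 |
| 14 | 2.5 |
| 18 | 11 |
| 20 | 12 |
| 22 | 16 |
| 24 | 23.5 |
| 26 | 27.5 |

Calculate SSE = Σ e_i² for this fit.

SSE = 17

x=2: ŷ = -26 + 2·2 = -22; e = -21 − (-22) = 1
x=12: ŷ = -26 + 2·12 = -2; e = -3.5 − (-2) = -1.5
x=14: ŷ = -26 + 2·14 = 2; e = 2.5 − 2 = 0.5
x=18: ŷ = -26 + 2·18 = 10; e = 11 − 10 = 1
x=20: ŷ = -26 + 2·20 = 14; e = 12 − 14 = -2
x=22: ŷ = -26 + 2·22 = 18; e = 16 − 18 = -2
x=24: ŷ = -26 + 2·24 = 22; e = 23.5 − 22 = 1.5
x=26: ŷ = -26 + 2·26 = 26; e = 27.5 − 26 = 1.5
SSE = 1 + 2.25 + 0.25 + 1 + 4 + 4 + 2.25 + 2.25 = 17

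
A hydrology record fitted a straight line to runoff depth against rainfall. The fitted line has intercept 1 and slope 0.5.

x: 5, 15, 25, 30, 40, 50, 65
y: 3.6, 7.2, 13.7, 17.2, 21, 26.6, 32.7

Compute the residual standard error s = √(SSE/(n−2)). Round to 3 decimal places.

s = 0.914

x=5: ŷ = 1 + 0.5·5 = 3.5; e = 3.6 − 3.5 = 0.1
x=15: ŷ = 1 + 0.5·15 = 8.5; e = 7.2 − 8.5 = -1.3
x=25: ŷ = 1 + 0.5·25 = 13.5; e = 13.7 − 13.5 = 0.2
x=30: ŷ = 1 + 0.5·30 = 16; e = 17.2 − 16 = 1.2
x=40: ŷ = 1 + 0.5·40 = 21; e = 21 − 21 = 0
x=50: ŷ = 1 + 0.5·50 = 26; e = 26.6 − 26 = 0.6
x=65: ŷ = 1 + 0.5·65 = 33.5; e = 32.7 − 33.5 = -0.8
SSE = 0.01 + 1.69 + 0.04 + 1.44 + 0 + 0.36 + 0.64 = 4.18
s = √(4.18/5) = √0.836 ≈ 0.914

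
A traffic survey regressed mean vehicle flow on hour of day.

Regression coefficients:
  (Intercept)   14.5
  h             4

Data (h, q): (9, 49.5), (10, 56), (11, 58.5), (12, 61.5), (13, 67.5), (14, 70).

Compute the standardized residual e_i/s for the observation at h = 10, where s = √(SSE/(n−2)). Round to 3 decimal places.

h=9: ŷ = 14.5 + 4·9 = 50.5; e = 49.5 − 50.5 = -1
h=10: ŷ = 14.5 + 4·10 = 54.5; e = 56 − 54.5 = 1.5
h=11: ŷ = 14.5 + 4·11 = 58.5; e = 58.5 − 58.5 = 0
h=12: ŷ = 14.5 + 4·12 = 62.5; e = 61.5 − 62.5 = -1
h=13: ŷ = 14.5 + 4·13 = 66.5; e = 67.5 − 66.5 = 1
h=14: ŷ = 14.5 + 4·14 = 70.5; e = 70 − 70.5 = -0.5
SSE = 1 + 2.25 + 0 + 1 + 1 + 0.25 = 5.5
s = √(5.5/4) = 1.1726
e/s = 1.5 / 1.1726 = 1.279

1.279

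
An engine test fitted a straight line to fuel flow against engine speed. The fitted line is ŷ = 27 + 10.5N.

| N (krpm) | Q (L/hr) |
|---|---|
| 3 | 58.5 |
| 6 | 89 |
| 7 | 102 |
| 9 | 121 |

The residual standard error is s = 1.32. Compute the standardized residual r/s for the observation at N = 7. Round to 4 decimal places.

1.1364

ŷ = 27 + 10.5·7 = 100.5
r = 102 − 100.5 = 1.5
r/s = 1.5 / 1.32 = 1.1364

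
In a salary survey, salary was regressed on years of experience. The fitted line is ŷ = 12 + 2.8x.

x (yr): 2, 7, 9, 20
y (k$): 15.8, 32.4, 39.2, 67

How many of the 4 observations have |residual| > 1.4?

2

x=2: ŷ = 12 + 2.8·2 = 17.6; r = 15.8 − 17.6 = -1.8
x=7: ŷ = 12 + 2.8·7 = 31.6; r = 32.4 − 31.6 = 0.8
x=9: ŷ = 12 + 2.8·9 = 37.2; r = 39.2 − 37.2 = 2
x=20: ŷ = 12 + 2.8·20 = 68; r = 67 − 68 = -1
|r| > 1.4: x=2 (|r|=1.8), x=9 (|r|=2) → 2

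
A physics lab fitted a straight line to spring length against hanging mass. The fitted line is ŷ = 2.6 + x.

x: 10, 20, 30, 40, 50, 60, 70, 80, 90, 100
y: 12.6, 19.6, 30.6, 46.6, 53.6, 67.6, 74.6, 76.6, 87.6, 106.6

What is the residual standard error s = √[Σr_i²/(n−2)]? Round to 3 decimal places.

s = 4.123

x=10: ŷ = 2.6 + 10 = 12.6; r = 12.6 − 12.6 = 0
x=20: ŷ = 2.6 + 20 = 22.6; r = 19.6 − 22.6 = -3
x=30: ŷ = 2.6 + 30 = 32.6; r = 30.6 − 32.6 = -2
x=40: ŷ = 2.6 + 40 = 42.6; r = 46.6 − 42.6 = 4
x=50: ŷ = 2.6 + 50 = 52.6; r = 53.6 − 52.6 = 1
x=60: ŷ = 2.6 + 60 = 62.6; r = 67.6 − 62.6 = 5
x=70: ŷ = 2.6 + 70 = 72.6; r = 74.6 − 72.6 = 2
x=80: ŷ = 2.6 + 80 = 82.6; r = 76.6 − 82.6 = -6
x=90: ŷ = 2.6 + 90 = 92.6; r = 87.6 − 92.6 = -5
x=100: ŷ = 2.6 + 100 = 102.6; r = 106.6 − 102.6 = 4
SSE = 0 + 9 + 4 + 16 + 1 + 25 + 4 + 36 + 25 + 16 = 136
s = √(136/8) = √17 ≈ 4.123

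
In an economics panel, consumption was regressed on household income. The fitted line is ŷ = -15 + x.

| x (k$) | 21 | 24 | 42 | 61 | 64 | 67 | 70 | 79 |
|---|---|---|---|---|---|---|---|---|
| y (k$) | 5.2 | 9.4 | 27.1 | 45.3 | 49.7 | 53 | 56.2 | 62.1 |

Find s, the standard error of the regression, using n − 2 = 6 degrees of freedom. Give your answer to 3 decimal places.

s = 1.143

x=21: ŷ = -15 + 21 = 6; e = 5.2 − 6 = -0.8
x=24: ŷ = -15 + 24 = 9; e = 9.4 − 9 = 0.4
x=42: ŷ = -15 + 42 = 27; e = 27.1 − 27 = 0.1
x=61: ŷ = -15 + 61 = 46; e = 45.3 − 46 = -0.7
x=64: ŷ = -15 + 64 = 49; e = 49.7 − 49 = 0.7
x=67: ŷ = -15 + 67 = 52; e = 53 − 52 = 1
x=70: ŷ = -15 + 70 = 55; e = 56.2 − 55 = 1.2
x=79: ŷ = -15 + 79 = 64; e = 62.1 − 64 = -1.9
SSE = 0.64 + 0.16 + 0.01 + 0.49 + 0.49 + 1 + 1.44 + 3.61 = 7.84
s = √(7.84/6) = √1.30667 ≈ 1.143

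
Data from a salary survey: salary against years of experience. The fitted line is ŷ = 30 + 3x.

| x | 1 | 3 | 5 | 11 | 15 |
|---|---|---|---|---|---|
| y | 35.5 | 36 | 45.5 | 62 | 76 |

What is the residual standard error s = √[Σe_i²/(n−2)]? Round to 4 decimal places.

s = 2.4152

x=1: ŷ = 30 + 3·1 = 33; e = 35.5 − 33 = 2.5
x=3: ŷ = 30 + 3·3 = 39; e = 36 − 39 = -3
x=5: ŷ = 30 + 3·5 = 45; e = 45.5 − 45 = 0.5
x=11: ŷ = 30 + 3·11 = 63; e = 62 − 63 = -1
x=15: ŷ = 30 + 3·15 = 75; e = 76 − 75 = 1
SSE = 6.25 + 9 + 0.25 + 1 + 1 = 17.5
s = √(17.5/3) = √5.83333 ≈ 2.4152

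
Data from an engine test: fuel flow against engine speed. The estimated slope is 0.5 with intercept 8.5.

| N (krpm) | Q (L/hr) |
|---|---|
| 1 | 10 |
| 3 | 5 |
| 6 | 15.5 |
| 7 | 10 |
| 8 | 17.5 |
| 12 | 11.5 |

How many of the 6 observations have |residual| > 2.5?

N=1: ŷ = 8.5 + 0.5·1 = 9; r = 10 − 9 = 1
N=3: ŷ = 8.5 + 0.5·3 = 10; r = 5 − 10 = -5
N=6: ŷ = 8.5 + 0.5·6 = 11.5; r = 15.5 − 11.5 = 4
N=7: ŷ = 8.5 + 0.5·7 = 12; r = 10 − 12 = -2
N=8: ŷ = 8.5 + 0.5·8 = 12.5; r = 17.5 − 12.5 = 5
N=12: ŷ = 8.5 + 0.5·12 = 14.5; r = 11.5 − 14.5 = -3
|r| > 2.5: N=3 (|r|=5), N=6 (|r|=4), N=8 (|r|=5), N=12 (|r|=3) → 4

4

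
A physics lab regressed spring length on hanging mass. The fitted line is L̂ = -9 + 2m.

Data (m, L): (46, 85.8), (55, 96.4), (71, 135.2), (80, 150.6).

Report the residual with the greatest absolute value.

r = -4.6

m=46: L̂ = -9 + 2·46 = 83; r = 85.8 − 83 = 2.8
m=55: L̂ = -9 + 2·55 = 101; r = 96.4 − 101 = -4.6
m=71: L̂ = -9 + 2·71 = 133; r = 135.2 − 133 = 2.2
m=80: L̂ = -9 + 2·80 = 151; r = 150.6 − 151 = -0.4
Largest |r| is 4.6 at m = 55, residual -4.6.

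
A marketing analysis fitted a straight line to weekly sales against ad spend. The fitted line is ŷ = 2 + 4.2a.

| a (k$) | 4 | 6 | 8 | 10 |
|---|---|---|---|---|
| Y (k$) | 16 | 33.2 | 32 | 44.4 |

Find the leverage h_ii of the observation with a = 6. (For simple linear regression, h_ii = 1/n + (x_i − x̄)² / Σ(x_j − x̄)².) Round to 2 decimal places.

h = 0.30

ā = (4 + 6 + 8 + 10)/4 = 7
Σ(a − ā)² = 9 + 1 + 1 + 9 = 20
h = 1/4 + (-1)²/20 = 0.25 + 0.05 = 0.30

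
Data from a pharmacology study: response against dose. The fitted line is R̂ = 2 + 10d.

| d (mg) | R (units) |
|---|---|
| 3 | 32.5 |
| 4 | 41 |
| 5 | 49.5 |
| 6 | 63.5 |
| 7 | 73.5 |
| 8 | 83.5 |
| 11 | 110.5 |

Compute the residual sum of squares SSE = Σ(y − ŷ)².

d=3: R̂ = 2 + 10·3 = 32; e = 32.5 − 32 = 0.5
d=4: R̂ = 2 + 10·4 = 42; e = 41 − 42 = -1
d=5: R̂ = 2 + 10·5 = 52; e = 49.5 − 52 = -2.5
d=6: R̂ = 2 + 10·6 = 62; e = 63.5 − 62 = 1.5
d=7: R̂ = 2 + 10·7 = 72; e = 73.5 − 72 = 1.5
d=8: R̂ = 2 + 10·8 = 82; e = 83.5 − 82 = 1.5
d=11: R̂ = 2 + 10·11 = 112; e = 110.5 − 112 = -1.5
SSE = 0.25 + 1 + 6.25 + 2.25 + 2.25 + 2.25 + 2.25 = 16.5

SSE = 16.5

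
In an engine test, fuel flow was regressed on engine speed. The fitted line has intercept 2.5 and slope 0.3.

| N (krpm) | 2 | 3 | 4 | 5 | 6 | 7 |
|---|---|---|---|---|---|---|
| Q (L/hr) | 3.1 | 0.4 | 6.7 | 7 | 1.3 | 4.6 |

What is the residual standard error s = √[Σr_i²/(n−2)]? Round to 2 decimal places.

N=2: Q̂ = 2.5 + 0.3·2 = 3.1; r = 3.1 − 3.1 = 0
N=3: Q̂ = 2.5 + 0.3·3 = 3.4; r = 0.4 − 3.4 = -3
N=4: Q̂ = 2.5 + 0.3·4 = 3.7; r = 6.7 − 3.7 = 3
N=5: Q̂ = 2.5 + 0.3·5 = 4; r = 7 − 4 = 3
N=6: Q̂ = 2.5 + 0.3·6 = 4.3; r = 1.3 − 4.3 = -3
N=7: Q̂ = 2.5 + 0.3·7 = 4.6; r = 4.6 − 4.6 = 0
SSE = 0 + 9 + 9 + 9 + 9 + 0 = 36
s = √(36/4) = √9 ≈ 3.00

s = 3.00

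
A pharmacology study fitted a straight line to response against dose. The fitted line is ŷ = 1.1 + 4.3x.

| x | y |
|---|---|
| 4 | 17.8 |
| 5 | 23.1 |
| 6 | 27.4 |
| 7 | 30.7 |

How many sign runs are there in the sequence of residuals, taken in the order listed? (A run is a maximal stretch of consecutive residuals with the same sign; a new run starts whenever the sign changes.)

x=4: ŷ = 1.1 + 4.3·4 = 18.3; r = 17.8 − 18.3 = -0.5
x=5: ŷ = 1.1 + 4.3·5 = 22.6; r = 23.1 − 22.6 = 0.5
x=6: ŷ = 1.1 + 4.3·6 = 26.9; r = 27.4 − 26.9 = 0.5
x=7: ŷ = 1.1 + 4.3·7 = 31.2; r = 30.7 − 31.2 = -0.5
Signs: − + + −
Runs: −×1, +×2, −×1 → 3

3 runs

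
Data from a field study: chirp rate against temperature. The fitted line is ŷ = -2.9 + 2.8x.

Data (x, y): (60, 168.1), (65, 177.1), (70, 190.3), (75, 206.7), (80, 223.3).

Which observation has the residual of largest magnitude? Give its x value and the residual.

x=60: ŷ = -2.9 + 2.8·60 = 165.1; r = 168.1 − 165.1 = 3
x=65: ŷ = -2.9 + 2.8·65 = 179.1; r = 177.1 − 179.1 = -2
x=70: ŷ = -2.9 + 2.8·70 = 193.1; r = 190.3 − 193.1 = -2.8
x=75: ŷ = -2.9 + 2.8·75 = 207.1; r = 206.7 − 207.1 = -0.4
x=80: ŷ = -2.9 + 2.8·80 = 221.1; r = 223.3 − 221.1 = 2.2
Largest |r| is 3 at x = 60, residual 3.

x = 60, r = 3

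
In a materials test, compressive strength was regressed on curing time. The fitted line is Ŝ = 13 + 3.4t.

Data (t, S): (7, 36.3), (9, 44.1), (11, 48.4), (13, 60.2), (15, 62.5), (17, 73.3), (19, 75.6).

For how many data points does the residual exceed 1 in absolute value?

5

t=7: Ŝ = 13 + 3.4·7 = 36.8; e = 36.3 − 36.8 = -0.5
t=9: Ŝ = 13 + 3.4·9 = 43.6; e = 44.1 − 43.6 = 0.5
t=11: Ŝ = 13 + 3.4·11 = 50.4; e = 48.4 − 50.4 = -2
t=13: Ŝ = 13 + 3.4·13 = 57.2; e = 60.2 − 57.2 = 3
t=15: Ŝ = 13 + 3.4·15 = 64; e = 62.5 − 64 = -1.5
t=17: Ŝ = 13 + 3.4·17 = 70.8; e = 73.3 − 70.8 = 2.5
t=19: Ŝ = 13 + 3.4·19 = 77.6; e = 75.6 − 77.6 = -2
|e| > 1: t=11 (|e|=2), t=13 (|e|=3), t=15 (|e|=1.5), t=17 (|e|=2.5), t=19 (|e|=2) → 5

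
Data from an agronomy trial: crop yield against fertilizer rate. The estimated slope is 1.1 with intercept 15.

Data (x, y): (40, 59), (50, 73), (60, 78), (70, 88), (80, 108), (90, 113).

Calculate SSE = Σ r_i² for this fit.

SSE = 60

x=40: ŷ = 15 + 1.1·40 = 59; r = 59 − 59 = 0
x=50: ŷ = 15 + 1.1·50 = 70; r = 73 − 70 = 3
x=60: ŷ = 15 + 1.1·60 = 81; r = 78 − 81 = -3
x=70: ŷ = 15 + 1.1·70 = 92; r = 88 − 92 = -4
x=80: ŷ = 15 + 1.1·80 = 103; r = 108 − 103 = 5
x=90: ŷ = 15 + 1.1·90 = 114; r = 113 − 114 = -1
SSE = 0 + 9 + 9 + 16 + 25 + 1 = 60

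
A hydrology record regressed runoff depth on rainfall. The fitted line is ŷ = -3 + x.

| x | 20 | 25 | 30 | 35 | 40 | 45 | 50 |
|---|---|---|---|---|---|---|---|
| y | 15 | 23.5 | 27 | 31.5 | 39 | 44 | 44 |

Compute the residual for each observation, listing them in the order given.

x=20: ŷ = -3 + 20 = 17; e = 15 − 17 = -2
x=25: ŷ = -3 + 25 = 22; e = 23.5 − 22 = 1.5
x=30: ŷ = -3 + 30 = 27; e = 27 − 27 = 0
x=35: ŷ = -3 + 35 = 32; e = 31.5 − 32 = -0.5
x=40: ŷ = -3 + 40 = 37; e = 39 − 37 = 2
x=45: ŷ = -3 + 45 = 42; e = 44 − 42 = 2
x=50: ŷ = -3 + 50 = 47; e = 44 − 47 = -3

-2, 1.5, 0, -0.5, 2, 2, -3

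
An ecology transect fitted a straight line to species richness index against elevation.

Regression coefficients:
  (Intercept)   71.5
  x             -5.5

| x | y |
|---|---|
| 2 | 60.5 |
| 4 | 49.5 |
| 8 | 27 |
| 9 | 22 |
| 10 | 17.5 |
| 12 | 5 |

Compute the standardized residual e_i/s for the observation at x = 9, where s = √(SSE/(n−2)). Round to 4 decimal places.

x=2: ŷ = 71.5 − 5.5·2 = 60.5; e = 60.5 − 60.5 = 0
x=4: ŷ = 71.5 − 5.5·4 = 49.5; e = 49.5 − 49.5 = 0
x=8: ŷ = 71.5 − 5.5·8 = 27.5; e = 27 − 27.5 = -0.5
x=9: ŷ = 71.5 − 5.5·9 = 22; e = 22 − 22 = 0
x=10: ŷ = 71.5 − 5.5·10 = 16.5; e = 17.5 − 16.5 = 1
x=12: ŷ = 71.5 − 5.5·12 = 5.5; e = 5 − 5.5 = -0.5
SSE = 0 + 0 + 0.25 + 0 + 1 + 0.25 = 1.5
s = √(1.5/4) = 0.612372
e/s = 0 / 0.612372 = 0.0000

0.0000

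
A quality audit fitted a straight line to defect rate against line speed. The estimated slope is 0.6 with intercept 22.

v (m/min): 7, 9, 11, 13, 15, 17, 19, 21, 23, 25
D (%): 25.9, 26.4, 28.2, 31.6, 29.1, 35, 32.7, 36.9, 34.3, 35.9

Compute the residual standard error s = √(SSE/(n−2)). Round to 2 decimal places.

s = 1.77

v=7: ŷ = 22 + 0.6·7 = 26.2; r = 25.9 − 26.2 = -0.3
v=9: ŷ = 22 + 0.6·9 = 27.4; r = 26.4 − 27.4 = -1
v=11: ŷ = 22 + 0.6·11 = 28.6; r = 28.2 − 28.6 = -0.4
v=13: ŷ = 22 + 0.6·13 = 29.8; r = 31.6 − 29.8 = 1.8
v=15: ŷ = 22 + 0.6·15 = 31; r = 29.1 − 31 = -1.9
v=17: ŷ = 22 + 0.6·17 = 32.2; r = 35 − 32.2 = 2.8
v=19: ŷ = 22 + 0.6·19 = 33.4; r = 32.7 − 33.4 = -0.7
v=21: ŷ = 22 + 0.6·21 = 34.6; r = 36.9 − 34.6 = 2.3
v=23: ŷ = 22 + 0.6·23 = 35.8; r = 34.3 − 35.8 = -1.5
v=25: ŷ = 22 + 0.6·25 = 37; r = 35.9 − 37 = -1.1
SSE = 0.09 + 1 + 0.16 + 3.24 + 3.61 + 7.84 + 0.49 + 5.29 + 2.25 + 1.21 = 25.18
s = √(25.18/8) = √3.1475 ≈ 1.77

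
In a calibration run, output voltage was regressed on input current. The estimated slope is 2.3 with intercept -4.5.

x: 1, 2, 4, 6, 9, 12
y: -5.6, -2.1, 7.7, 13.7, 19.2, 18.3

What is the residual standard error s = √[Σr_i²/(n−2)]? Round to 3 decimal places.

s = 4.382

x=1: ŷ = -4.5 + 2.3·1 = -2.2; r = -5.6 − (-2.2) = -3.4
x=2: ŷ = -4.5 + 2.3·2 = 0.1; r = -2.1 − 0.1 = -2.2
x=4: ŷ = -4.5 + 2.3·4 = 4.7; r = 7.7 − 4.7 = 3
x=6: ŷ = -4.5 + 2.3·6 = 9.3; r = 13.7 − 9.3 = 4.4
x=9: ŷ = -4.5 + 2.3·9 = 16.2; r = 19.2 − 16.2 = 3
x=12: ŷ = -4.5 + 2.3·12 = 23.1; r = 18.3 − 23.1 = -4.8
SSE = 11.56 + 4.84 + 9 + 19.36 + 9 + 23.04 = 76.8
s = √(76.8/4) = √19.2 ≈ 4.382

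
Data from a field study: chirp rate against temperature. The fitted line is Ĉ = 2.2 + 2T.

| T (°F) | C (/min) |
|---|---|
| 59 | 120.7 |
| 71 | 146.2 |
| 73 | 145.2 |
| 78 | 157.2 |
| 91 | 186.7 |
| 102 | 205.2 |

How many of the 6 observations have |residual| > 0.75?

T=59: Ĉ = 2.2 + 2·59 = 120.2; r = 120.7 − 120.2 = 0.5
T=71: Ĉ = 2.2 + 2·71 = 144.2; r = 146.2 − 144.2 = 2
T=73: Ĉ = 2.2 + 2·73 = 148.2; r = 145.2 − 148.2 = -3
T=78: Ĉ = 2.2 + 2·78 = 158.2; r = 157.2 − 158.2 = -1
T=91: Ĉ = 2.2 + 2·91 = 184.2; r = 186.7 − 184.2 = 2.5
T=102: Ĉ = 2.2 + 2·102 = 206.2; r = 205.2 − 206.2 = -1
|r| > 0.75: T=71 (|r|=2), T=73 (|r|=3), T=78 (|r|=1), T=91 (|r|=2.5), T=102 (|r|=1) → 5

5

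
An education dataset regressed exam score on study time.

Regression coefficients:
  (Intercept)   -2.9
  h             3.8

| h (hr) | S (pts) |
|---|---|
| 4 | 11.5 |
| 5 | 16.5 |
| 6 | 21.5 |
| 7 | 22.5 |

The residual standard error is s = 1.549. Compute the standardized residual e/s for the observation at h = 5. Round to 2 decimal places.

0.26

ŷ = -2.9 + 3.8·5 = 16.1
e = 16.5 − 16.1 = 0.4
e/s = 0.4 / 1.549 = 0.26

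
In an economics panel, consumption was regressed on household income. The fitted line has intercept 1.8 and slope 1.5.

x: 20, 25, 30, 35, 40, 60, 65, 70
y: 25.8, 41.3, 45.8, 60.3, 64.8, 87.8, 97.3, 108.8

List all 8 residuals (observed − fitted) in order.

-6, 2, -1, 6, 3, -4, -2, 2

x=20: ŷ = 1.8 + 1.5·20 = 31.8; r = 25.8 − 31.8 = -6
x=25: ŷ = 1.8 + 1.5·25 = 39.3; r = 41.3 − 39.3 = 2
x=30: ŷ = 1.8 + 1.5·30 = 46.8; r = 45.8 − 46.8 = -1
x=35: ŷ = 1.8 + 1.5·35 = 54.3; r = 60.3 − 54.3 = 6
x=40: ŷ = 1.8 + 1.5·40 = 61.8; r = 64.8 − 61.8 = 3
x=60: ŷ = 1.8 + 1.5·60 = 91.8; r = 87.8 − 91.8 = -4
x=65: ŷ = 1.8 + 1.5·65 = 99.3; r = 97.3 − 99.3 = -2
x=70: ŷ = 1.8 + 1.5·70 = 106.8; r = 108.8 − 106.8 = 2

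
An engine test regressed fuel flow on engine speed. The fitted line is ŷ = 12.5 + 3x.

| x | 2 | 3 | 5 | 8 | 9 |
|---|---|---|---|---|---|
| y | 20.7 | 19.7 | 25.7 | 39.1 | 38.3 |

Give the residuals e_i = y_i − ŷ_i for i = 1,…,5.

x=2: ŷ = 12.5 + 3·2 = 18.5; e = 20.7 − 18.5 = 2.2
x=3: ŷ = 12.5 + 3·3 = 21.5; e = 19.7 − 21.5 = -1.8
x=5: ŷ = 12.5 + 3·5 = 27.5; e = 25.7 − 27.5 = -1.8
x=8: ŷ = 12.5 + 3·8 = 36.5; e = 39.1 − 36.5 = 2.6
x=9: ŷ = 12.5 + 3·9 = 39.5; e = 38.3 − 39.5 = -1.2

2.2, -1.8, -1.8, 2.6, -1.2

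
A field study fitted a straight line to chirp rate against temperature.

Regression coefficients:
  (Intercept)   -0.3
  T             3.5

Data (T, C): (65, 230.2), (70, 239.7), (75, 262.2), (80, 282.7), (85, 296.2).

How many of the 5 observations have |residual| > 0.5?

T=65: ŷ = -0.3 + 3.5·65 = 227.2; e = 230.2 − 227.2 = 3
T=70: ŷ = -0.3 + 3.5·70 = 244.7; e = 239.7 − 244.7 = -5
T=75: ŷ = -0.3 + 3.5·75 = 262.2; e = 262.2 − 262.2 = 0
T=80: ŷ = -0.3 + 3.5·80 = 279.7; e = 282.7 − 279.7 = 3
T=85: ŷ = -0.3 + 3.5·85 = 297.2; e = 296.2 − 297.2 = -1
|e| > 0.5: T=65 (|e|=3), T=70 (|e|=5), T=80 (|e|=3), T=85 (|e|=1) → 4

4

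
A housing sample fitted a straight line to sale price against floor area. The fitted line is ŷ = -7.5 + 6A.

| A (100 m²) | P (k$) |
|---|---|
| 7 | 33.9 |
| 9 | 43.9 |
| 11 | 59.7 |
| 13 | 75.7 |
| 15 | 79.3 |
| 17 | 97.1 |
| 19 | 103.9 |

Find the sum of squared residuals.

A=7: ŷ = -7.5 + 6·7 = 34.5; e = 33.9 − 34.5 = -0.6
A=9: ŷ = -7.5 + 6·9 = 46.5; e = 43.9 − 46.5 = -2.6
A=11: ŷ = -7.5 + 6·11 = 58.5; e = 59.7 − 58.5 = 1.2
A=13: ŷ = -7.5 + 6·13 = 70.5; e = 75.7 − 70.5 = 5.2
A=15: ŷ = -7.5 + 6·15 = 82.5; e = 79.3 − 82.5 = -3.2
A=17: ŷ = -7.5 + 6·17 = 94.5; e = 97.1 − 94.5 = 2.6
A=19: ŷ = -7.5 + 6·19 = 106.5; e = 103.9 − 106.5 = -2.6
SSE = 0.36 + 6.76 + 1.44 + 27.04 + 10.24 + 6.76 + 6.76 = 59.36

SSE = 59.36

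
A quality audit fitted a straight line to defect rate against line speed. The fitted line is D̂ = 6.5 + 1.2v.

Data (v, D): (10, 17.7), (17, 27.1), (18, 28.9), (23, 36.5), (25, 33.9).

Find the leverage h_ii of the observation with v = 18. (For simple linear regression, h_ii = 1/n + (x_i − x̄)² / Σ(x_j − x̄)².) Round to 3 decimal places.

h = 0.203

v̄ = (10 + 17 + 18 + 23 + 25)/5 = 18.6
Σ(v − v̄)² = 73.96 + 2.56 + 0.36 + 19.36 + 40.96 = 137.2
h = 1/5 + (-0.6)²/137.2 = 0.2 + 0.00262391 = 0.203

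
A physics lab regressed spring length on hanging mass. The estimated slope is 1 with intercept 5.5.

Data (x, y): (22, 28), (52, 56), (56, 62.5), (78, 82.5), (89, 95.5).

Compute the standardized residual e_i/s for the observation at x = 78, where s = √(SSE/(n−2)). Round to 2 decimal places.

-0.74

x=22: ŷ = 5.5 + 22 = 27.5; e = 28 − 27.5 = 0.5
x=52: ŷ = 5.5 + 52 = 57.5; e = 56 − 57.5 = -1.5
x=56: ŷ = 5.5 + 56 = 61.5; e = 62.5 − 61.5 = 1
x=78: ŷ = 5.5 + 78 = 83.5; e = 82.5 − 83.5 = -1
x=89: ŷ = 5.5 + 89 = 94.5; e = 95.5 − 94.5 = 1
SSE = 0.25 + 2.25 + 1 + 1 + 1 = 5.5
s = √(5.5/3) = 1.35401
e/s = -1 / 1.35401 = -0.74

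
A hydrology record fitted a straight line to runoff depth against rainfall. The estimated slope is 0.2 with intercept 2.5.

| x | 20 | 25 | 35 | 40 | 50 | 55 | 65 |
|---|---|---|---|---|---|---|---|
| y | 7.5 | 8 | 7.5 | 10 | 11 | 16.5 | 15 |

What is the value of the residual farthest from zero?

e = 3

x=20: ŷ = 2.5 + 0.2·20 = 6.5; e = 7.5 − 6.5 = 1
x=25: ŷ = 2.5 + 0.2·25 = 7.5; e = 8 − 7.5 = 0.5
x=35: ŷ = 2.5 + 0.2·35 = 9.5; e = 7.5 − 9.5 = -2
x=40: ŷ = 2.5 + 0.2·40 = 10.5; e = 10 − 10.5 = -0.5
x=50: ŷ = 2.5 + 0.2·50 = 12.5; e = 11 − 12.5 = -1.5
x=55: ŷ = 2.5 + 0.2·55 = 13.5; e = 16.5 − 13.5 = 3
x=65: ŷ = 2.5 + 0.2·65 = 15.5; e = 15 − 15.5 = -0.5
Largest |e| is 3 at x = 55, residual 3.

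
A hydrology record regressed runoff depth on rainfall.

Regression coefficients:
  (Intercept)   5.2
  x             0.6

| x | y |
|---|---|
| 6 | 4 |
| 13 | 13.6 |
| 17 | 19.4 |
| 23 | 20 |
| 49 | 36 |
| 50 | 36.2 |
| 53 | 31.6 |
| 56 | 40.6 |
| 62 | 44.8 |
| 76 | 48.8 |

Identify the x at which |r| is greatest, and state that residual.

x=6: ŷ = 5.2 + 0.6·6 = 8.8; r = 4 − 8.8 = -4.8
x=13: ŷ = 5.2 + 0.6·13 = 13; r = 13.6 − 13 = 0.6
x=17: ŷ = 5.2 + 0.6·17 = 15.4; r = 19.4 − 15.4 = 4
x=23: ŷ = 5.2 + 0.6·23 = 19; r = 20 − 19 = 1
x=49: ŷ = 5.2 + 0.6·49 = 34.6; r = 36 − 34.6 = 1.4
x=50: ŷ = 5.2 + 0.6·50 = 35.2; r = 36.2 − 35.2 = 1
x=53: ŷ = 5.2 + 0.6·53 = 37; r = 31.6 − 37 = -5.4
x=56: ŷ = 5.2 + 0.6·56 = 38.8; r = 40.6 − 38.8 = 1.8
x=62: ŷ = 5.2 + 0.6·62 = 42.4; r = 44.8 − 42.4 = 2.4
x=76: ŷ = 5.2 + 0.6·76 = 50.8; r = 48.8 − 50.8 = -2
Largest |r| is 5.4 at x = 53, residual -5.4.

x = 53, r = -5.4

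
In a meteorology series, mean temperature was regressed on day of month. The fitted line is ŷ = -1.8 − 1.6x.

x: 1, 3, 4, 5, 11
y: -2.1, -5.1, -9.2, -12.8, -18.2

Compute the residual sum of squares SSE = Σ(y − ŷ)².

SSE = 15.38

x=1: ŷ = -1.8 − 1.6·1 = -3.4; r = -2.1 − (-3.4) = 1.3
x=3: ŷ = -1.8 − 1.6·3 = -6.6; r = -5.1 − (-6.6) = 1.5
x=4: ŷ = -1.8 − 1.6·4 = -8.2; r = -9.2 − (-8.2) = -1
x=5: ŷ = -1.8 − 1.6·5 = -9.8; r = -12.8 − (-9.8) = -3
x=11: ŷ = -1.8 − 1.6·11 = -19.4; r = -18.2 − (-19.4) = 1.2
SSE = 1.69 + 2.25 + 1 + 9 + 1.44 = 15.38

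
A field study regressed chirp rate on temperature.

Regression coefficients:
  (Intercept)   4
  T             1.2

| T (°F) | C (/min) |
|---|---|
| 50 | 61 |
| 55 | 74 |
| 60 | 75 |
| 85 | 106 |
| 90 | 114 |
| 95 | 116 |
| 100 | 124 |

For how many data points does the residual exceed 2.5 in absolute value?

2

T=50: ŷ = 4 + 1.2·50 = 64; e = 61 − 64 = -3
T=55: ŷ = 4 + 1.2·55 = 70; e = 74 − 70 = 4
T=60: ŷ = 4 + 1.2·60 = 76; e = 75 − 76 = -1
T=85: ŷ = 4 + 1.2·85 = 106; e = 106 − 106 = 0
T=90: ŷ = 4 + 1.2·90 = 112; e = 114 − 112 = 2
T=95: ŷ = 4 + 1.2·95 = 118; e = 116 − 118 = -2
T=100: ŷ = 4 + 1.2·100 = 124; e = 124 − 124 = 0
|e| > 2.5: T=50 (|e|=3), T=55 (|e|=4) → 2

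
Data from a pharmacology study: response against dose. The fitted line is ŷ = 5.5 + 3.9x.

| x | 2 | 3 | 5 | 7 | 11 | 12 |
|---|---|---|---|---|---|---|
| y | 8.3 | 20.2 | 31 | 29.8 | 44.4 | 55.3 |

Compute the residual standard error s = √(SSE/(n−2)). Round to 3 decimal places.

s = 5.099

x=2: ŷ = 5.5 + 3.9·2 = 13.3; r = 8.3 − 13.3 = -5
x=3: ŷ = 5.5 + 3.9·3 = 17.2; r = 20.2 − 17.2 = 3
x=5: ŷ = 5.5 + 3.9·5 = 25; r = 31 − 25 = 6
x=7: ŷ = 5.5 + 3.9·7 = 32.8; r = 29.8 − 32.8 = -3
x=11: ŷ = 5.5 + 3.9·11 = 48.4; r = 44.4 − 48.4 = -4
x=12: ŷ = 5.5 + 3.9·12 = 52.3; r = 55.3 − 52.3 = 3
SSE = 25 + 9 + 36 + 9 + 16 + 9 = 104
s = √(104/4) = √26 ≈ 5.099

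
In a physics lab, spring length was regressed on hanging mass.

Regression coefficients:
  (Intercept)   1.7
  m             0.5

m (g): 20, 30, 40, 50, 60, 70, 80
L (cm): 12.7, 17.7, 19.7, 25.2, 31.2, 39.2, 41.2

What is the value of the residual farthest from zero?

m=20: L̂ = 1.7 + 0.5·20 = 11.7; e = 12.7 − 11.7 = 1
m=30: L̂ = 1.7 + 0.5·30 = 16.7; e = 17.7 − 16.7 = 1
m=40: L̂ = 1.7 + 0.5·40 = 21.7; e = 19.7 − 21.7 = -2
m=50: L̂ = 1.7 + 0.5·50 = 26.7; e = 25.2 − 26.7 = -1.5
m=60: L̂ = 1.7 + 0.5·60 = 31.7; e = 31.2 − 31.7 = -0.5
m=70: L̂ = 1.7 + 0.5·70 = 36.7; e = 39.2 − 36.7 = 2.5
m=80: L̂ = 1.7 + 0.5·80 = 41.7; e = 41.2 − 41.7 = -0.5
Largest |e| is 2.5 at m = 70, residual 2.5.

e = 2.5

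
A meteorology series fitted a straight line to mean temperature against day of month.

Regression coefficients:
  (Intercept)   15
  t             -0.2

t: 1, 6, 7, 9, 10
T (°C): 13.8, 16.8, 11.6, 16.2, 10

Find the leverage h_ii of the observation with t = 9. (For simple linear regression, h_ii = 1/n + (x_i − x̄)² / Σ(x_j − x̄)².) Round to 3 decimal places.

t̄ = (1 + 6 + 7 + 9 + 10)/5 = 6.6
Σ(t − t̄)² = 31.36 + 0.36 + 0.16 + 5.76 + 11.56 = 49.2
h = 1/5 + (2.4)²/49.2 = 0.2 + 0.117073 = 0.317

h = 0.317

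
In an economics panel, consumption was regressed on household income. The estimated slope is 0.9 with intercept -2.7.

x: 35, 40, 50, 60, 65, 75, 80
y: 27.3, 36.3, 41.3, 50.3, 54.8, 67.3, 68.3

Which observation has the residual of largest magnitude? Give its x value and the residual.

x = 40, r = 3

x=35: ŷ = -2.7 + 0.9·35 = 28.8; r = 27.3 − 28.8 = -1.5
x=40: ŷ = -2.7 + 0.9·40 = 33.3; r = 36.3 − 33.3 = 3
x=50: ŷ = -2.7 + 0.9·50 = 42.3; r = 41.3 − 42.3 = -1
x=60: ŷ = -2.7 + 0.9·60 = 51.3; r = 50.3 − 51.3 = -1
x=65: ŷ = -2.7 + 0.9·65 = 55.8; r = 54.8 − 55.8 = -1
x=75: ŷ = -2.7 + 0.9·75 = 64.8; r = 67.3 − 64.8 = 2.5
x=80: ŷ = -2.7 + 0.9·80 = 69.3; r = 68.3 − 69.3 = -1
Largest |r| is 3 at x = 40, residual 3.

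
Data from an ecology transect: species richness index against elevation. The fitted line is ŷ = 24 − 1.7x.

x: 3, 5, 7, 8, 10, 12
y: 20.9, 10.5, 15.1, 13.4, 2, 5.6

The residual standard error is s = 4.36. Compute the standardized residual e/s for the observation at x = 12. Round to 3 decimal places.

ŷ = 24 − 1.7·12 = 3.6
e = 5.6 − 3.6 = 2
e/s = 2 / 4.36 = 0.459

0.459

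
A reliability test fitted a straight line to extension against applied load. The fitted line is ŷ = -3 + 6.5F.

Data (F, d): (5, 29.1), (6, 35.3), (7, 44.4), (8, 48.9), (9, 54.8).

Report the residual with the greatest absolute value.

e = 1.9

F=5: ŷ = -3 + 6.5·5 = 29.5; e = 29.1 − 29.5 = -0.4
F=6: ŷ = -3 + 6.5·6 = 36; e = 35.3 − 36 = -0.7
F=7: ŷ = -3 + 6.5·7 = 42.5; e = 44.4 − 42.5 = 1.9
F=8: ŷ = -3 + 6.5·8 = 49; e = 48.9 − 49 = -0.1
F=9: ŷ = -3 + 6.5·9 = 55.5; e = 54.8 − 55.5 = -0.7
Largest |e| is 1.9 at F = 7, residual 1.9.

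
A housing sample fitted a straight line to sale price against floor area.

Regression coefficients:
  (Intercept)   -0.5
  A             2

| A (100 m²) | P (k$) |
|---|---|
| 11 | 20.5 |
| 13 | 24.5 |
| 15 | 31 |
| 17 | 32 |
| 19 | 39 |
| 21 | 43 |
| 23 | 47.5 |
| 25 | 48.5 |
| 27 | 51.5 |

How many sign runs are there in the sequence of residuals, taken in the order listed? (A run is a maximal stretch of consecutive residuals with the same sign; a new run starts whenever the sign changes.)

A=11: P̂ = -0.5 + 2·11 = 21.5; e = 20.5 − 21.5 = -1
A=13: P̂ = -0.5 + 2·13 = 25.5; e = 24.5 − 25.5 = -1
A=15: P̂ = -0.5 + 2·15 = 29.5; e = 31 − 29.5 = 1.5
A=17: P̂ = -0.5 + 2·17 = 33.5; e = 32 − 33.5 = -1.5
A=19: P̂ = -0.5 + 2·19 = 37.5; e = 39 − 37.5 = 1.5
A=21: P̂ = -0.5 + 2·21 = 41.5; e = 43 − 41.5 = 1.5
A=23: P̂ = -0.5 + 2·23 = 45.5; e = 47.5 − 45.5 = 2
A=25: P̂ = -0.5 + 2·25 = 49.5; e = 48.5 − 49.5 = -1
A=27: P̂ = -0.5 + 2·27 = 53.5; e = 51.5 − 53.5 = -2
Signs: − − + − + + + − −
Runs: −×2, +×1, −×1, +×3, −×2 → 5

5 runs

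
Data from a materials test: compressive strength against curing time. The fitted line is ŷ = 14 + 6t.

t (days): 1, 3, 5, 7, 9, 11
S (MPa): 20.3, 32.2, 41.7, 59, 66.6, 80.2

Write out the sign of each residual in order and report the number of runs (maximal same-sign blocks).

t=1: ŷ = 14 + 6·1 = 20; e = 20.3 − 20 = 0.3
t=3: ŷ = 14 + 6·3 = 32; e = 32.2 − 32 = 0.2
t=5: ŷ = 14 + 6·5 = 44; e = 41.7 − 44 = -2.3
t=7: ŷ = 14 + 6·7 = 56; e = 59 − 56 = 3
t=9: ŷ = 14 + 6·9 = 68; e = 66.6 − 68 = -1.4
t=11: ŷ = 14 + 6·11 = 80; e = 80.2 − 80 = 0.2
Signs: + + − + − +
Runs: +×2, −×1, +×1, −×1, +×1 → 5

5 runs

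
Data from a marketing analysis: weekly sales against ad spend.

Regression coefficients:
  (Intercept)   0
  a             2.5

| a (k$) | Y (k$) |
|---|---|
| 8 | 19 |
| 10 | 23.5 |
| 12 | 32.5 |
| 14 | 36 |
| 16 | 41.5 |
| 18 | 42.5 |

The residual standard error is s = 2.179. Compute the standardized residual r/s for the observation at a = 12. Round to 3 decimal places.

ŷ = 2.5·12 = 30
r = 32.5 − 30 = 2.5
r/s = 2.5 / 2.179 = 1.147

1.147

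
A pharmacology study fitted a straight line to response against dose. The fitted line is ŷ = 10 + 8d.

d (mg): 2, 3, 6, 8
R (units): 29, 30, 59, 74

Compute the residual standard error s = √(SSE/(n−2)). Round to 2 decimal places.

s = 3.61

d=2: ŷ = 10 + 8·2 = 26; e = 29 − 26 = 3
d=3: ŷ = 10 + 8·3 = 34; e = 30 − 34 = -4
d=6: ŷ = 10 + 8·6 = 58; e = 59 − 58 = 1
d=8: ŷ = 10 + 8·8 = 74; e = 74 − 74 = 0
SSE = 9 + 16 + 1 + 0 = 26
s = √(26/2) = √13 ≈ 3.61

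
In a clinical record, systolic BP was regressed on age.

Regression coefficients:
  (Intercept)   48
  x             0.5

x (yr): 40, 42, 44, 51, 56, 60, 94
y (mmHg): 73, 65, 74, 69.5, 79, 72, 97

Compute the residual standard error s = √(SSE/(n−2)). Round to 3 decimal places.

s = 4.940

x=40: ŷ = 48 + 0.5·40 = 68; e = 73 − 68 = 5
x=42: ŷ = 48 + 0.5·42 = 69; e = 65 − 69 = -4
x=44: ŷ = 48 + 0.5·44 = 70; e = 74 − 70 = 4
x=51: ŷ = 48 + 0.5·51 = 73.5; e = 69.5 − 73.5 = -4
x=56: ŷ = 48 + 0.5·56 = 76; e = 79 − 76 = 3
x=60: ŷ = 48 + 0.5·60 = 78; e = 72 − 78 = -6
x=94: ŷ = 48 + 0.5·94 = 95; e = 97 − 95 = 2
SSE = 25 + 16 + 16 + 16 + 9 + 36 + 4 = 122
s = √(122/5) = √24.4 ≈ 4.940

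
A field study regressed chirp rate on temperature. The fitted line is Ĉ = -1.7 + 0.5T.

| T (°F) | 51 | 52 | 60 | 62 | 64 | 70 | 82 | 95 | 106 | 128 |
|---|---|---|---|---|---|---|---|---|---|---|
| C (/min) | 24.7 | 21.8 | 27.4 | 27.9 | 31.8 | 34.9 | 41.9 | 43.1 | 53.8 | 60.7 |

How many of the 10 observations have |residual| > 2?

T=51: Ĉ = -1.7 + 0.5·51 = 23.8; e = 24.7 − 23.8 = 0.9
T=52: Ĉ = -1.7 + 0.5·52 = 24.3; e = 21.8 − 24.3 = -2.5
T=60: Ĉ = -1.7 + 0.5·60 = 28.3; e = 27.4 − 28.3 = -0.9
T=62: Ĉ = -1.7 + 0.5·62 = 29.3; e = 27.9 − 29.3 = -1.4
T=64: Ĉ = -1.7 + 0.5·64 = 30.3; e = 31.8 − 30.3 = 1.5
T=70: Ĉ = -1.7 + 0.5·70 = 33.3; e = 34.9 − 33.3 = 1.6
T=82: Ĉ = -1.7 + 0.5·82 = 39.3; e = 41.9 − 39.3 = 2.6
T=95: Ĉ = -1.7 + 0.5·95 = 45.8; e = 43.1 − 45.8 = -2.7
T=106: Ĉ = -1.7 + 0.5·106 = 51.3; e = 53.8 − 51.3 = 2.5
T=128: Ĉ = -1.7 + 0.5·128 = 62.3; e = 60.7 − 62.3 = -1.6
|e| > 2: T=52 (|e|=2.5), T=82 (|e|=2.6), T=95 (|e|=2.7), T=106 (|e|=2.5) → 4

4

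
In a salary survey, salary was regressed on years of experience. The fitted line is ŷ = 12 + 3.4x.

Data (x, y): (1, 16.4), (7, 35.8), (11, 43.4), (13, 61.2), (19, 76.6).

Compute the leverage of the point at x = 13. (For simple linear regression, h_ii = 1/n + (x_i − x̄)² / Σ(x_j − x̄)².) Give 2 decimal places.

x̄ = (1 + 7 + 11 + 13 + 19)/5 = 10.2
Σ(x − x̄)² = 84.64 + 10.24 + 0.64 + 7.84 + 77.44 = 180.8
h = 1/5 + (2.8)²/180.8 = 0.2 + 0.0433628 = 0.24

h = 0.24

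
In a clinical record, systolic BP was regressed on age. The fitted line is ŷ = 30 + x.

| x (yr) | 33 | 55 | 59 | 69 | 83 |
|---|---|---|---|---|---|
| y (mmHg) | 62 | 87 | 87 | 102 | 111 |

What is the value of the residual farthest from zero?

x=33: ŷ = 30 + 33 = 63; r = 62 − 63 = -1
x=55: ŷ = 30 + 55 = 85; r = 87 − 85 = 2
x=59: ŷ = 30 + 59 = 89; r = 87 − 89 = -2
x=69: ŷ = 30 + 69 = 99; r = 102 − 99 = 3
x=83: ŷ = 30 + 83 = 113; r = 111 − 113 = -2
Largest |r| is 3 at x = 69, residual 3.

r = 3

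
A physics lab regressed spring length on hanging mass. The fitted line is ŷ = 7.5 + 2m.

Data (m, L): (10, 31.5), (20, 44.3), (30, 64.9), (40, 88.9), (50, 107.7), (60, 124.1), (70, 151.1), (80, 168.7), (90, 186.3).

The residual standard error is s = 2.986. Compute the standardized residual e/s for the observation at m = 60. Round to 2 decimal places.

-1.14

ŷ = 7.5 + 2·60 = 127.5
e = 124.1 − 127.5 = -3.4
e/s = -3.4 / 2.986 = -1.14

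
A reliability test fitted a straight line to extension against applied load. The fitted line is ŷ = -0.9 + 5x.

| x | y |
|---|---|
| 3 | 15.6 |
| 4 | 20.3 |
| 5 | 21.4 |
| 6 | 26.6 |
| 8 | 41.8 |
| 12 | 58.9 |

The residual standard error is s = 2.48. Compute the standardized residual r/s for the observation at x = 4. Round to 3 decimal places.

0.484

ŷ = -0.9 + 5·4 = 19.1
r = 20.3 − 19.1 = 1.2
r/s = 1.2 / 2.48 = 0.484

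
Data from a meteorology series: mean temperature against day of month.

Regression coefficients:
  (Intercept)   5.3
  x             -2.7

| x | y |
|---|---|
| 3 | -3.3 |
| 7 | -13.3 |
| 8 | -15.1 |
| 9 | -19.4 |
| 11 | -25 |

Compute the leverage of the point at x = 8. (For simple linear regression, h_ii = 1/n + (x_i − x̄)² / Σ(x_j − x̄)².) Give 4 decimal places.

x̄ = (3 + 7 + 8 + 9 + 11)/5 = 7.6
Σ(x − x̄)² = 21.16 + 0.36 + 0.16 + 1.96 + 11.56 = 35.2
h = 1/5 + (0.4)²/35.2 = 0.2 + 0.00454545 = 0.2045

h = 0.2045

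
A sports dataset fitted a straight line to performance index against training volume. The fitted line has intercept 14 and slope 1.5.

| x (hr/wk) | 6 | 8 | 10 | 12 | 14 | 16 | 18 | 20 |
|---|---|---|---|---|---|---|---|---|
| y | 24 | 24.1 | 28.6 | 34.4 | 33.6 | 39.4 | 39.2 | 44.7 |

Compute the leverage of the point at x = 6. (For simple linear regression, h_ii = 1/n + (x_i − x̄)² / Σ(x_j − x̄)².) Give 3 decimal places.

x̄ = (6 + 8 + 10 + 12 + 14 + 16 + 18 + 20)/8 = 13
Σ(x − x̄)² = 49 + 25 + 9 + 1 + 1 + 9 + 25 + 49 = 168
h = 1/8 + (-7)²/168 = 0.125 + 0.291667 = 0.417

h = 0.417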